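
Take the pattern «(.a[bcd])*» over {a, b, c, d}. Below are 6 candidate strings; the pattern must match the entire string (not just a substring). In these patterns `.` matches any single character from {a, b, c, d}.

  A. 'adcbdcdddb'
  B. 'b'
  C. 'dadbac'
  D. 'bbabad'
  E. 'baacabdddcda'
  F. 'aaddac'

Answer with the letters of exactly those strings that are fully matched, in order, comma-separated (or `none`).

A → no match
B → no match
C → match
D → no match
E → no match
F → match

C, F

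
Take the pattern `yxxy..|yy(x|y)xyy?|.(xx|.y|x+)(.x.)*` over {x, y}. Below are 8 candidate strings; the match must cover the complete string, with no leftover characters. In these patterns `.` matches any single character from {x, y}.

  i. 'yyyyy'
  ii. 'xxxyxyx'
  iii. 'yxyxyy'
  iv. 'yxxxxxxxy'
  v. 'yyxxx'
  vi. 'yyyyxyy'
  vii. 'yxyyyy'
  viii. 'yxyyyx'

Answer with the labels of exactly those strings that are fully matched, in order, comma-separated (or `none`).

i. 'yyyyy' → no match
ii. 'xxxyxyx' → no match
iii. 'yxyxyy' → no match
iv. 'yxxxxxxxy' → match
v. 'yyxxx' → no match
vi. 'yyyyxyy' → no match
vii. 'yxyyyy' → no match
viii. 'yxyyyx' → no match

iv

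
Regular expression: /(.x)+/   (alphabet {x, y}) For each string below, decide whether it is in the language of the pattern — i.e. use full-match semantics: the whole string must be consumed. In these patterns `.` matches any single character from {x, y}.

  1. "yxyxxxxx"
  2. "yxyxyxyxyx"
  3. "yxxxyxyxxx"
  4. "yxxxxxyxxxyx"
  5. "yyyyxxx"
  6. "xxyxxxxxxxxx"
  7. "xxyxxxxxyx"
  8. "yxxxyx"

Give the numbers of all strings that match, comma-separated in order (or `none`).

1, 2, 3, 4, 6, 7, 8

1 → match
2 → match
3 → match
4 → match
5 → no match
6 → match
7 → match
8 → match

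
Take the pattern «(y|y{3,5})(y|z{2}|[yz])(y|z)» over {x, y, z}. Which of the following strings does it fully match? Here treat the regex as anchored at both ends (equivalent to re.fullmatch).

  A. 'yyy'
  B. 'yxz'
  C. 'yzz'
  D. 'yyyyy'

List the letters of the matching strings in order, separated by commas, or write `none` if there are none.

A → match
B → no match
C → match
D → match

A, C, D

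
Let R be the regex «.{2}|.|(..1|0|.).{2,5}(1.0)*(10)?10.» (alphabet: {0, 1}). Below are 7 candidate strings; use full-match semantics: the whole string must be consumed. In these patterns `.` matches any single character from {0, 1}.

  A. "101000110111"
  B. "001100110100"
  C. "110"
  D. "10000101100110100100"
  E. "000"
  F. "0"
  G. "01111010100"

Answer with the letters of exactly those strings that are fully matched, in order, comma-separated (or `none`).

A → no match
B → match
C → no match
D → no match
E → no match
F → match
G → match

B, F, G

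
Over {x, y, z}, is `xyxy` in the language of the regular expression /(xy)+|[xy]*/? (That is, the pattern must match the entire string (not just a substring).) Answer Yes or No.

Yes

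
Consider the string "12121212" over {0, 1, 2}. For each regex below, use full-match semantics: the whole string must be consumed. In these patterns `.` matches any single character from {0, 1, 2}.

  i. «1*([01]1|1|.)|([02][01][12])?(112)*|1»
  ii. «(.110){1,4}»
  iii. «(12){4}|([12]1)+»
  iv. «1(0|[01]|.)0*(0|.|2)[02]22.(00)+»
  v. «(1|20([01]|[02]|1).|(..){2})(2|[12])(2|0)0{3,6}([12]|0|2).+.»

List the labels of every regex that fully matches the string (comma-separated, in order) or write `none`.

i → no match
ii → no match — must end with "110"
iii → match
iv → no match — must end with "00"
v → no match

iii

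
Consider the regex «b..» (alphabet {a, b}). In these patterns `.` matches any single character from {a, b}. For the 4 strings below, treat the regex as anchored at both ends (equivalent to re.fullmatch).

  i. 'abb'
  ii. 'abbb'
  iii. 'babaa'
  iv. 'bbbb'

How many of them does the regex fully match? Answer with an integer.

i. 'abb' → no match — must start with 'b'
ii. 'abbb' → no match — must start with 'b'
iii. 'babaa' → no match
iv. 'bbbb' → no match
Total matched: 0

0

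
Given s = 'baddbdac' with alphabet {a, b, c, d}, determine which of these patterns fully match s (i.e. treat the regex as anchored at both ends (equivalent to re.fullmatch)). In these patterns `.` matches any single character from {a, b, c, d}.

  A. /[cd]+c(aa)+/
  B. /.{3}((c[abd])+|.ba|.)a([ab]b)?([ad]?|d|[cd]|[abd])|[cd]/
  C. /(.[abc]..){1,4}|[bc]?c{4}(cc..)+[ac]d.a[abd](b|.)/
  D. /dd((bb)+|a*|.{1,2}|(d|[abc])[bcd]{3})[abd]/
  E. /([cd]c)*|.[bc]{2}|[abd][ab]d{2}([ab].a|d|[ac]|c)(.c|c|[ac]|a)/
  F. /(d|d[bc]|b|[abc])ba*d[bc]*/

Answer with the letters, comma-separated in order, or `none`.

A → no match — must end with 'aa'
B → no match
C → no match
D → no match — must start with 'dd'
E → match
F → no match

E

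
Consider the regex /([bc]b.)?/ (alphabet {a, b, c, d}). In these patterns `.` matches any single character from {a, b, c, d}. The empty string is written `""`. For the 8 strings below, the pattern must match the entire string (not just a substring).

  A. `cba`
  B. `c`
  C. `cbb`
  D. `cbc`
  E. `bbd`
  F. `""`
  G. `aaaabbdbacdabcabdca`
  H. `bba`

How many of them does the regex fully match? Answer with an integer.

A → match
B → no match
C → match
D → match
E → match
F → match
G → no match
H → match
Total matched: 6

6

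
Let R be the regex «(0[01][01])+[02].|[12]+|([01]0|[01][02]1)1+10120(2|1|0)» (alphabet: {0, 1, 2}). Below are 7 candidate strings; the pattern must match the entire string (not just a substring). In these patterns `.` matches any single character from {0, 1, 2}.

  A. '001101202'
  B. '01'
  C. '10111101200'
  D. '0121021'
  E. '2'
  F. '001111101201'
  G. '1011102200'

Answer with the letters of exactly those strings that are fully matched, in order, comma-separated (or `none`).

A, C, E, F

A → match
B → no match
C → match
D → no match
E → match
F → match
G → no match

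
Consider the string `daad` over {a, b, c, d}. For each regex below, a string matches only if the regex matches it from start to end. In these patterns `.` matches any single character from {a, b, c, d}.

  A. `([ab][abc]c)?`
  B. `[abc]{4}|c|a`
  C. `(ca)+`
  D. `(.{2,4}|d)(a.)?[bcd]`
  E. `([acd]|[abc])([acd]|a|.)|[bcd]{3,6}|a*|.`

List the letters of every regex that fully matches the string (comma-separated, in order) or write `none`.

A → no match
B → no match
C → no match — must start with `ca`
D → match
E → no match

D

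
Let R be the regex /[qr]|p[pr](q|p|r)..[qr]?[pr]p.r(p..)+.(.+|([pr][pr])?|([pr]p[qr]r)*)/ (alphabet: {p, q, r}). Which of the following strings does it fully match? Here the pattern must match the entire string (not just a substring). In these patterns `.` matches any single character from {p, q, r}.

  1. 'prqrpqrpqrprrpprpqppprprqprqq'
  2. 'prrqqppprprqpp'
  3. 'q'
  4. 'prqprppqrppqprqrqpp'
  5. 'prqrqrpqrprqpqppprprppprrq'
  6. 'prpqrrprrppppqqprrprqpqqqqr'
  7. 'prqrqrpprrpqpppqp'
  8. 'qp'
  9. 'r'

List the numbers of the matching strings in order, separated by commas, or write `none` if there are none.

1 → match
2 → match
3 → match
4 → match
5 → match
6 → match
7 → match
8 → no match
9 → match

1, 2, 3, 4, 5, 6, 7, 9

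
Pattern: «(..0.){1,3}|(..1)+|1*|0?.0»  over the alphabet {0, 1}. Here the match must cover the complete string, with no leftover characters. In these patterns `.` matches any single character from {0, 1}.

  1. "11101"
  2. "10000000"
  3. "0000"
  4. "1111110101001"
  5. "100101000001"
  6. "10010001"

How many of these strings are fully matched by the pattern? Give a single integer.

1 → no match
2 → match
3 → match
4 → no match
5 → match
6 → match
Total matched: 4

4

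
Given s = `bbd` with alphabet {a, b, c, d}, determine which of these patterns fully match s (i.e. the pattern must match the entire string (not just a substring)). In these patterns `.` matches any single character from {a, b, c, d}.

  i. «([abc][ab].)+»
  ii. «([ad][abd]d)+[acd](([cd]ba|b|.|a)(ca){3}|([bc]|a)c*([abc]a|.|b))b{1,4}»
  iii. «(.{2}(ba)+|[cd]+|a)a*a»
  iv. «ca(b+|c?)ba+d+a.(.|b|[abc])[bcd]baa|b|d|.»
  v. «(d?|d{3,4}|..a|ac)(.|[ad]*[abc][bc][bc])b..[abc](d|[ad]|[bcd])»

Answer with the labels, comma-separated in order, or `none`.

i → match
ii → no match — must end with `b`
iii → no match — must end with `a`
iv → no match
v → no match

i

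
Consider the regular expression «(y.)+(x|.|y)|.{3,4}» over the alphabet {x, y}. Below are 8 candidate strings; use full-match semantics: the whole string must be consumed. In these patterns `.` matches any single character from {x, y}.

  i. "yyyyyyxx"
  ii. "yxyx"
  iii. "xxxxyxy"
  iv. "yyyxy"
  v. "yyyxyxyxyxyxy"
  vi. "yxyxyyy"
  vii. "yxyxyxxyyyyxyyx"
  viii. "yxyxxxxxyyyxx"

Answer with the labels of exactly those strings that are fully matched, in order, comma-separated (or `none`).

ii, iv, v, vi

i → no match
ii → match
iii → no match
iv → match
v → match
vi → match
vii → no match
viii → no match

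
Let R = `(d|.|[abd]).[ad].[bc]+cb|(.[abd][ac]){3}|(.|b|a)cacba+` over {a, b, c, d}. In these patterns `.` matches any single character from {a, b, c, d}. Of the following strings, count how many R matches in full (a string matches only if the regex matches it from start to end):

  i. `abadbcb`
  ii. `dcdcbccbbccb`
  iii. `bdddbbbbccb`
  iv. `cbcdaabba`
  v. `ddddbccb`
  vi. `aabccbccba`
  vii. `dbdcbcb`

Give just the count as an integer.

6

i → match
ii → match
iii → match
iv → match
v → match
vi → no match
vii → match
Total matched: 6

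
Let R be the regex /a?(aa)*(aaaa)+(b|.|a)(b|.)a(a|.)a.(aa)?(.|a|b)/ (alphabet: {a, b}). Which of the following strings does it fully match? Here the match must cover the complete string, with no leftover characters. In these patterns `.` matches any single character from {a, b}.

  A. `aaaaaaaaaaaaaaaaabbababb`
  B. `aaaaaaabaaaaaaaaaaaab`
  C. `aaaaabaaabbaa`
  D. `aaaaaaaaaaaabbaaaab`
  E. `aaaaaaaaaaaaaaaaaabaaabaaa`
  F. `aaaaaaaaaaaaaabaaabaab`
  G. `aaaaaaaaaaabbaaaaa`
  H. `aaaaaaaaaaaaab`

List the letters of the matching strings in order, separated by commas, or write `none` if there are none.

A, D, E, F, G, H

A → match
B → no match
C → no match
D → match
E → match
F → match
G → match
H → match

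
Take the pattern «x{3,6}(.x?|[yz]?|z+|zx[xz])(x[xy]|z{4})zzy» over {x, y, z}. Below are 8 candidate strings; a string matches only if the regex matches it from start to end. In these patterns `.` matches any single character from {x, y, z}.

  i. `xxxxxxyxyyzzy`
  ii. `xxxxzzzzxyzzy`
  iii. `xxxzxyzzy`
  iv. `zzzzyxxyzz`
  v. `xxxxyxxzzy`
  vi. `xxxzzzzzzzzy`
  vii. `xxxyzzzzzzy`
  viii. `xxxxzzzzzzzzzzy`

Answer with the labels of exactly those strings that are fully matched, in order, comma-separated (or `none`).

ii, iii, v, vi, vii, viii

i → no match
ii → match
iii. `xxxzxyzzy` → match
iv. `zzzzyxxyzz` → no match — must start with `x`
v. `xxxxyxxzzy` → match
vi. `xxxzzzzzzzzy` → match
vii. `xxxyzzzzzzy` → match
viii → match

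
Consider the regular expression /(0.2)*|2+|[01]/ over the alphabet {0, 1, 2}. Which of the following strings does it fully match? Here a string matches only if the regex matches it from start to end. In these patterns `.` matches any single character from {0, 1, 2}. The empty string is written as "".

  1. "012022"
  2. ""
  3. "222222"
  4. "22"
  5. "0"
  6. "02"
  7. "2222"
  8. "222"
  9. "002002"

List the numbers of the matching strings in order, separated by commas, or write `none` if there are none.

1. "012022" → match
2. "" → match
3. "222222" → match
4. "22" → match
5. "0" → match
6. "02" → no match
7. "2222" → match
8. "222" → match
9. "002002" → match

1, 2, 3, 4, 5, 7, 8, 9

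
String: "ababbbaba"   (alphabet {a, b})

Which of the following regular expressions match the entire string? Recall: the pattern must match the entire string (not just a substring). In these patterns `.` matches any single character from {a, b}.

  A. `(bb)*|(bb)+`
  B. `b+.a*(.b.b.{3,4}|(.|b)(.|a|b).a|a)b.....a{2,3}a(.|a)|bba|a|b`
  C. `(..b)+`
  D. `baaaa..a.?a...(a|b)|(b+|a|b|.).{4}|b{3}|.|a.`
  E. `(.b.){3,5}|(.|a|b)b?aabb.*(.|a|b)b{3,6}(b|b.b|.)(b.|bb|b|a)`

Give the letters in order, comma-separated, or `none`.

A → no match
B → no match
C → no match — must end with "b"
D → no match
E → match

E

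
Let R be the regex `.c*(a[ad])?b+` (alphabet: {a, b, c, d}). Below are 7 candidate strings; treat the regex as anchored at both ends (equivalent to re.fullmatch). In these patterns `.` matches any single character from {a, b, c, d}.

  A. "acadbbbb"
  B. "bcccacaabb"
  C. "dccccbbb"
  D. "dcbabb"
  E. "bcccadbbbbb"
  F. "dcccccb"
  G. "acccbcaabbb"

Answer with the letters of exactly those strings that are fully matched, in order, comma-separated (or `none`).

A → match
B → no match
C → match
D → no match
E → match
F → match
G → no match

A, C, E, F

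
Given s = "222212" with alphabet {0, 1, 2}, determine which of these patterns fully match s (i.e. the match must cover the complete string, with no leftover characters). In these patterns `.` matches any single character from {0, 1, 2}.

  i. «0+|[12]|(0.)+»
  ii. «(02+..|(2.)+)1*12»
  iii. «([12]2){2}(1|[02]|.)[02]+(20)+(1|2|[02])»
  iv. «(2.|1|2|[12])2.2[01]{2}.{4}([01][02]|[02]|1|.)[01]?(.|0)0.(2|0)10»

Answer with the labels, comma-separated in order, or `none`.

i → no match
ii → match
iii → no match
iv → no match — must end with "10"

ii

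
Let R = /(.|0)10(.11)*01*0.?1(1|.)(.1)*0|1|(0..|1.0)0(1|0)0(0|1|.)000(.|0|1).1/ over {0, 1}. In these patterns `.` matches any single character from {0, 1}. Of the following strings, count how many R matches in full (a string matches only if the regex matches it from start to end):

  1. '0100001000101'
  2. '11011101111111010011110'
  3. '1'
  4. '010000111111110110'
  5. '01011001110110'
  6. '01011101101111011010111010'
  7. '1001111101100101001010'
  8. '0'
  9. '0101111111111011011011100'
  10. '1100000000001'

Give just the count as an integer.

1 → match
2 → no match
3 → match
4 → no match
5 → no match
6 → match
7 → no match
8 → no match
9 → no match
10 → match
Total matched: 4

4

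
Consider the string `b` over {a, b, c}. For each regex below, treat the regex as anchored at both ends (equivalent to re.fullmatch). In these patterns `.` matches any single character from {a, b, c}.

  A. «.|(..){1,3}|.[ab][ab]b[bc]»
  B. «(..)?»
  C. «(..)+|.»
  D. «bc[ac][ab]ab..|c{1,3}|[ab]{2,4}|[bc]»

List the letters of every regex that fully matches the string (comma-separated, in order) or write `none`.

A → match
B → no match
C → match
D → match

A, C, D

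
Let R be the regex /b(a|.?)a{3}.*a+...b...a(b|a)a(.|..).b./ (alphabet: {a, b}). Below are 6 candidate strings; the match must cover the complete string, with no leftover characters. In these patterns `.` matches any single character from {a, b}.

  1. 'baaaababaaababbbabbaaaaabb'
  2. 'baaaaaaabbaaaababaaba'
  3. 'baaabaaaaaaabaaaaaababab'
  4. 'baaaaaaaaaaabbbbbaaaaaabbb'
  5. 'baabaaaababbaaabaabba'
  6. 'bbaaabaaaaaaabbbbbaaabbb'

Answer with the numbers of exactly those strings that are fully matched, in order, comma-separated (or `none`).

2, 4

1 → no match
2 → match
3 → no match
4 → match
5 → no match
6 → no match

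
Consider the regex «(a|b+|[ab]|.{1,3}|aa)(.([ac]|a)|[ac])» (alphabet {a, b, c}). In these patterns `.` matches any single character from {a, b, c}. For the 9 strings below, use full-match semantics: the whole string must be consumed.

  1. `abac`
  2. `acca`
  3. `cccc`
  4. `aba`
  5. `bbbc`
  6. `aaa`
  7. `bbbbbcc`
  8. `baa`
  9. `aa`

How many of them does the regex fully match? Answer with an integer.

9

1 → match
2 → match
3 → match
4 → match
5 → match
6 → match
7 → match
8 → match
9 → match
Total matched: 9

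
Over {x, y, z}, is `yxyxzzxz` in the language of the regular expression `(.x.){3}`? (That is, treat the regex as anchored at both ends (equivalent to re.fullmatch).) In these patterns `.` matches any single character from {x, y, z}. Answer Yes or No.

No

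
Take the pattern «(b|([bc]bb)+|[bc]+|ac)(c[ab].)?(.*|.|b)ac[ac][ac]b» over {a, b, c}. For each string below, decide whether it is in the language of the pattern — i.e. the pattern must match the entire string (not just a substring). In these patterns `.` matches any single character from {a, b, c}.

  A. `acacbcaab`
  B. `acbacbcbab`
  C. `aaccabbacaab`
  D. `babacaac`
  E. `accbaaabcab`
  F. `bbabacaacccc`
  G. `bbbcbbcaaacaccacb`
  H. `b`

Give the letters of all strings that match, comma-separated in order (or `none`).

none

A → no match
B → no match
C → no match
D → no match — must end with `b`
E → no match
F → no match — must end with `b`
G → no match
H → no match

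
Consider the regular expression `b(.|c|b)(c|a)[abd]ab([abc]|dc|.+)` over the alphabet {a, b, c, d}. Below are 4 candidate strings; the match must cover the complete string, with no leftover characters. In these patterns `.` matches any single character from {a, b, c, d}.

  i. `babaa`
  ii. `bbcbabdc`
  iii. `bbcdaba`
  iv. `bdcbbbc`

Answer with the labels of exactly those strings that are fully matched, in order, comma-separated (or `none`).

i → no match
ii → match
iii → match
iv → no match

ii, iii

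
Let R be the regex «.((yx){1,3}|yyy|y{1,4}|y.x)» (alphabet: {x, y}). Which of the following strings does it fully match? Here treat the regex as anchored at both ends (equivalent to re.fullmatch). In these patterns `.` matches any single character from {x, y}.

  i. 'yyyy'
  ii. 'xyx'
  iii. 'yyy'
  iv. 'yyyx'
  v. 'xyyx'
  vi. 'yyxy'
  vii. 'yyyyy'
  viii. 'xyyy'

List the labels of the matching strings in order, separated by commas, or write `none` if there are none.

i → match
ii → match
iii → match
iv → match
v → match
vi → no match
vii → match
viii → match

i, ii, iii, iv, v, vii, viii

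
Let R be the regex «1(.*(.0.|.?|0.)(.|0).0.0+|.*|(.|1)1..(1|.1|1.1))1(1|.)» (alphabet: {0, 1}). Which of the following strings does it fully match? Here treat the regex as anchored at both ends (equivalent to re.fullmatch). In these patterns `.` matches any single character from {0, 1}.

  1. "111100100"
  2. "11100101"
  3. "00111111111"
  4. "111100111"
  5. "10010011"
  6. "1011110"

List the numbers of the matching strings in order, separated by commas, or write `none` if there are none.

4, 5, 6

1 → no match
2 → no match
3 → no match — must start with "1"
4 → match
5 → match
6 → match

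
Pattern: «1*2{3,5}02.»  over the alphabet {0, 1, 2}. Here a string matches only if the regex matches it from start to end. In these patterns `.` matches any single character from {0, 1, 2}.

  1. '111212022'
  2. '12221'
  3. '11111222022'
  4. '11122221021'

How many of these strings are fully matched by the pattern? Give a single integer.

1

1 → no match
2 → no match
3 → match
4 → no match
Total matched: 1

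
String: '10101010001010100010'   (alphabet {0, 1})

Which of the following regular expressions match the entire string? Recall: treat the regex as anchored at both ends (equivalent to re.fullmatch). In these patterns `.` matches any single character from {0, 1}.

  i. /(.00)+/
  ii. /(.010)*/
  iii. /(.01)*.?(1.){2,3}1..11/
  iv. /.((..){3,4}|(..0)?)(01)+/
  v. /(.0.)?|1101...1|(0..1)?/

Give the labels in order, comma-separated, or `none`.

ii

i → no match — must end with '00'
ii → match
iii → no match — must end with '11'
iv → no match — must end with '01'
v → no match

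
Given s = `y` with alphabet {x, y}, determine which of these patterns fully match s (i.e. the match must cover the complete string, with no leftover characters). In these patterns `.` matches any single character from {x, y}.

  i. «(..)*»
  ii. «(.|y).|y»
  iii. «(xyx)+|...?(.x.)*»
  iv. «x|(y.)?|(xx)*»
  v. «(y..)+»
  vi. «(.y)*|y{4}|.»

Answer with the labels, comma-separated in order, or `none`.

ii, vi

i → no match
ii → match
iii → no match
iv → no match
v → no match
vi → match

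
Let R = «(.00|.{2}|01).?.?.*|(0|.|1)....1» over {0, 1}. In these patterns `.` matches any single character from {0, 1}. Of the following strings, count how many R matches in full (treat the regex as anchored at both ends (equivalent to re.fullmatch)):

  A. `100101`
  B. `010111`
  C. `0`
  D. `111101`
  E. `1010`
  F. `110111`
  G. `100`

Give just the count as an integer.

6

A → match
B → match
C → no match
D → match
E → match
F → match
G → match
Total matched: 6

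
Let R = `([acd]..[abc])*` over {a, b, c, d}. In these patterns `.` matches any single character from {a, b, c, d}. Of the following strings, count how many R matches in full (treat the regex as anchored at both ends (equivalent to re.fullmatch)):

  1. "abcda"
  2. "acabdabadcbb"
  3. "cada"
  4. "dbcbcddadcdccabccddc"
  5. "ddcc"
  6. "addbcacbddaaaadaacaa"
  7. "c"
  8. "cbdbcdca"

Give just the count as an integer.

1 → no match
2 → match
3 → match
4 → match
5 → match
6 → match
7 → no match
8 → match
Total matched: 6

6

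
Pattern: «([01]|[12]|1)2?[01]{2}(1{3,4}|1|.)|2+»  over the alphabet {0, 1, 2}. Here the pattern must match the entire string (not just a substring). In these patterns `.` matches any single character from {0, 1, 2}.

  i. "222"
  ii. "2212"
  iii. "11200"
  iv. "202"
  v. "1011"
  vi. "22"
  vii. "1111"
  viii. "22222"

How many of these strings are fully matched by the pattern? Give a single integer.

i. "222" → match
ii. "2212" → no match
iii. "11200" → no match
iv. "202" → no match
v. "1011" → match
vi. "22" → match
vii. "1111" → match
viii. "22222" → match
Total matched: 5

5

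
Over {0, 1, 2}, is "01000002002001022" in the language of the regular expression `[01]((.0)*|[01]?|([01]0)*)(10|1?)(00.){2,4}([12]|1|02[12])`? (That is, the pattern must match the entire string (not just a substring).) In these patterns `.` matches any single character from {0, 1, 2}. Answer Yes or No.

Yes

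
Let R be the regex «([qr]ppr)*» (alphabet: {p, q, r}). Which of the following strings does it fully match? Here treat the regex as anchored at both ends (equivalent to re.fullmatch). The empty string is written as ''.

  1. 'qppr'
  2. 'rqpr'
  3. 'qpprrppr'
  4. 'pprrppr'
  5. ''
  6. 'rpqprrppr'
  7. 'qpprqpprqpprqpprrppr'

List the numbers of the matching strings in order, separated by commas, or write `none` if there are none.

1, 3, 5, 7

1 → match
2 → no match
3 → match
4 → no match
5 → match
6 → no match
7 → match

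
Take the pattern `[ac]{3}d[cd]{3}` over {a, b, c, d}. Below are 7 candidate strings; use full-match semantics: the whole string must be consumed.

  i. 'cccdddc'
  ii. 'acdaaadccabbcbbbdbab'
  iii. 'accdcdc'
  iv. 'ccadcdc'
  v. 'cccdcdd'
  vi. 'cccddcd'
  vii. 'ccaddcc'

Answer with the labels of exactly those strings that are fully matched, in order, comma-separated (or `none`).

i, iii, iv, v, vi, vii

i → match
ii → no match
iii → match
iv → match
v → match
vi → match
vii → match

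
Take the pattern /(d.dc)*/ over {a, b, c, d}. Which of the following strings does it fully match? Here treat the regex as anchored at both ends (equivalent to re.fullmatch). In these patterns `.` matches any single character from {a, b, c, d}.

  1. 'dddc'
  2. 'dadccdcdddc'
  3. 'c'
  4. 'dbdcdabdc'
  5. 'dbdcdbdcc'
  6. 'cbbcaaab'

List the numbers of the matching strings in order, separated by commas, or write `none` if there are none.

1

1. 'dddc' → match
2. 'dadccdcdddc' → no match
3. 'c' → no match
4. 'dbdcdabdc' → no match
5. 'dbdcdbdcc' → no match
6. 'cbbcaaab' → no match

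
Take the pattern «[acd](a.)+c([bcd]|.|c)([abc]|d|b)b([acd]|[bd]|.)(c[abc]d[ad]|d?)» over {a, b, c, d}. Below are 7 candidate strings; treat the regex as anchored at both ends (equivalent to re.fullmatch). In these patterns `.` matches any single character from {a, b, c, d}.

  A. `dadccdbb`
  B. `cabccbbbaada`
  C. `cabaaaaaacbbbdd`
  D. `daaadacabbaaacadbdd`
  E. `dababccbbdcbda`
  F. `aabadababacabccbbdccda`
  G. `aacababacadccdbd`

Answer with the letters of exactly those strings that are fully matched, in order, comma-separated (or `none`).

A, C, E, F, G

A. `dadccdbb` → match
B. `cabccbbbaada` → no match
C → match
D → no match
E → match
F → match
G → match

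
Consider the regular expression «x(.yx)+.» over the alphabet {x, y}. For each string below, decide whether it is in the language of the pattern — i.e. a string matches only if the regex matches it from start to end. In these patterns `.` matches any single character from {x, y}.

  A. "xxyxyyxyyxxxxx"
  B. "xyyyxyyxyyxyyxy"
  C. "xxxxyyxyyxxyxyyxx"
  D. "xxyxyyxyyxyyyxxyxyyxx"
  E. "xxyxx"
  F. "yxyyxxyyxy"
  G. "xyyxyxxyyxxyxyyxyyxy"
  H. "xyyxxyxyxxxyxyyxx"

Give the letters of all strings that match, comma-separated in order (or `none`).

E

A → no match
B → no match
C → no match
D → no match
E → match
F → no match — must start with "x"
G → no match
H → no match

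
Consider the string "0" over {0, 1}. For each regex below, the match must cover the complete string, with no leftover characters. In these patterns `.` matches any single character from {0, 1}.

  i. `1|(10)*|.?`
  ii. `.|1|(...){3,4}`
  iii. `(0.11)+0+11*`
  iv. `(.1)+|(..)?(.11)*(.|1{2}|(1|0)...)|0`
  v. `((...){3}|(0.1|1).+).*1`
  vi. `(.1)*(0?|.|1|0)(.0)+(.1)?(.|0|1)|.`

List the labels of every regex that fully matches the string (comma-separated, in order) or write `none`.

i, ii, iv, vi

i → match
ii → match
iii → no match
iv → match
v → no match — must end with "1"
vi → match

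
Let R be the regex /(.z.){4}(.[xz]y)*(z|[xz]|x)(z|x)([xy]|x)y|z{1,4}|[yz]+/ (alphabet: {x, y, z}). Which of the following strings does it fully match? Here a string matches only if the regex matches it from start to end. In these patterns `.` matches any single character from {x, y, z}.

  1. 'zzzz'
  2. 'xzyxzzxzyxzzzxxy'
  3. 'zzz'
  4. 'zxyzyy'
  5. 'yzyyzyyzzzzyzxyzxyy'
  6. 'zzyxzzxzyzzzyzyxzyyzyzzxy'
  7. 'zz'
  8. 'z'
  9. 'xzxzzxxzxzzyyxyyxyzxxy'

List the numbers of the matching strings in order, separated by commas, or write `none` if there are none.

1, 2, 3, 5, 6, 7, 8, 9

1 → match
2 → match
3 → match
4 → no match
5 → match
6 → match
7 → match
8 → match
9 → match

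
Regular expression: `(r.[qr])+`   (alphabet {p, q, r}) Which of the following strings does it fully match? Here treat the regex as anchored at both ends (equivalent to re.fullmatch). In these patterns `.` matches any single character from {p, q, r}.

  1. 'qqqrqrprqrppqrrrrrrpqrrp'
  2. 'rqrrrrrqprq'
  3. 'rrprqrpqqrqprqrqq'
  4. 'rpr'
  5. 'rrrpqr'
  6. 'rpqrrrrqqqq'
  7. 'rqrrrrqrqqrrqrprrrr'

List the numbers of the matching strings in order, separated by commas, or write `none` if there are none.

1 → no match — must start with 'r'
2 → no match
3 → no match
4 → match
5 → no match
6 → no match
7 → no match

4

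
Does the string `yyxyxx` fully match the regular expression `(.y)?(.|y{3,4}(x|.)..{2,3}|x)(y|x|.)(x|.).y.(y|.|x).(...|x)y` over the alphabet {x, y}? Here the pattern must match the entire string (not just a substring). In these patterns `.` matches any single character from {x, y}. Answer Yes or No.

Every match must end with `y`, but `yyxyxx` does not.

No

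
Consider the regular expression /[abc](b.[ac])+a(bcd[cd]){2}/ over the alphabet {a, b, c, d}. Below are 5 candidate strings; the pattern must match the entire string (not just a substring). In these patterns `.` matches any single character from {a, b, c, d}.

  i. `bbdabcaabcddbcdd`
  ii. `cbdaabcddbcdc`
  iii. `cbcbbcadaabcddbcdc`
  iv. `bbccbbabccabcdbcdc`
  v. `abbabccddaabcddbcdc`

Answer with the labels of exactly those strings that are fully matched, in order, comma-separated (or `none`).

i → match
ii → match
iii → no match
iv → no match
v → no match

i, ii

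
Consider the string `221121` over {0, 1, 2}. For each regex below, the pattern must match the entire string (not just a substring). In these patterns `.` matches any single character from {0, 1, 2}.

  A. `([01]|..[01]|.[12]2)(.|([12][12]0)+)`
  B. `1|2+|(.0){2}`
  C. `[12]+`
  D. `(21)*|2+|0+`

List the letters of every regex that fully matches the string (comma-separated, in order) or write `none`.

A → no match
B → no match
C → match
D → no match

C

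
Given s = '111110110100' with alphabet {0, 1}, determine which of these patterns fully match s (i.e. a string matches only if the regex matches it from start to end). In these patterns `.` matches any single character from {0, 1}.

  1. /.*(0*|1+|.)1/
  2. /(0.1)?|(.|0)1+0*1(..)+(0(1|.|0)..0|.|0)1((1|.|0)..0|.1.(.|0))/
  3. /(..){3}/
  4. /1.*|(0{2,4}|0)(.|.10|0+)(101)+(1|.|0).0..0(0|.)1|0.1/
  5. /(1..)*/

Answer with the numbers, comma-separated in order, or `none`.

2, 4, 5

1 → no match — must end with '1'
2 → match
3 → no match
4 → match
5 → match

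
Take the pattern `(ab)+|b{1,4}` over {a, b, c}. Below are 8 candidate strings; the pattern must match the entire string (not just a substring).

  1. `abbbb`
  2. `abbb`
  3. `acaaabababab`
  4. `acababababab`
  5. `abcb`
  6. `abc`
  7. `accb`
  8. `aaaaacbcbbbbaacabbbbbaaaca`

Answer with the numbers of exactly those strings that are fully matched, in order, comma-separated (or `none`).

none

1 → no match
2 → no match
3 → no match
4 → no match
5 → no match
6 → no match
7 → no match
8 → no match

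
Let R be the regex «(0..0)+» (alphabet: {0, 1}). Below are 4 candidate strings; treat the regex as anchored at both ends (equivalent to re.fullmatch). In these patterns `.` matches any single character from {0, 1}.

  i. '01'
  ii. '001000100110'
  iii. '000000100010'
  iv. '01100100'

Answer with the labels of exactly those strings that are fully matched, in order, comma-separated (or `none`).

ii, iii, iv

i → no match — must end with '0'
ii → match
iii → match
iv → match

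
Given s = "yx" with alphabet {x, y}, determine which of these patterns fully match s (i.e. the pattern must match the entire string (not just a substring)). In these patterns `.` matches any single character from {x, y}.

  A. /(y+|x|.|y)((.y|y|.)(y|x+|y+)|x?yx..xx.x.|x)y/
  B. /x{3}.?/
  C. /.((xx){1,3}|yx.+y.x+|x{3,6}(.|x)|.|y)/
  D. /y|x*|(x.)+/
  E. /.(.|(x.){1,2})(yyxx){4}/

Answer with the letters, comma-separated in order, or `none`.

A → no match — must end with "y"
B → no match — must start with "x"
C → match
D → no match
E → no match — must end with "yyxx"

C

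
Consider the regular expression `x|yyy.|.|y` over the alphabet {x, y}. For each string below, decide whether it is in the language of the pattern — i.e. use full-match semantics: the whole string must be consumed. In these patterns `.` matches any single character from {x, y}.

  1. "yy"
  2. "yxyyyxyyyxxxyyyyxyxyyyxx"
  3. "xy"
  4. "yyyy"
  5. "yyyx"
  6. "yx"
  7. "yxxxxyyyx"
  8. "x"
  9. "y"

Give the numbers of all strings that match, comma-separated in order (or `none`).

4, 5, 8, 9

1 → no match
2 → no match
3 → no match
4 → match
5 → match
6 → no match
7 → no match
8 → match
9 → match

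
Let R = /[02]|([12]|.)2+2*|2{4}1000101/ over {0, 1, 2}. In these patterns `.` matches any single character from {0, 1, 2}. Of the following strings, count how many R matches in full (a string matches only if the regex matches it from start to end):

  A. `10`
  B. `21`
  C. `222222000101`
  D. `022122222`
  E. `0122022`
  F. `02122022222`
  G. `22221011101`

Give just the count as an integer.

A → no match
B → no match
C → no match
D → no match
E → no match
F → no match
G → no match
Total matched: 0

0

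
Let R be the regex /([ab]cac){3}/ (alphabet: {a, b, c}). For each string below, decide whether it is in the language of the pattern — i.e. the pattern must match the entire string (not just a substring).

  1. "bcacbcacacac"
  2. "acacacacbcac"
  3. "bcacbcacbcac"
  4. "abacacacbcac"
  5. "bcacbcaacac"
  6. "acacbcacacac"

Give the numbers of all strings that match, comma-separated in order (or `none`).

1. "bcacbcacacac" → match
2. "acacacacbcac" → match
3. "bcacbcacbcac" → match
4. "abacacacbcac" → no match
5. "bcacbcaacac" → no match
6. "acacbcacacac" → match

1, 2, 3, 6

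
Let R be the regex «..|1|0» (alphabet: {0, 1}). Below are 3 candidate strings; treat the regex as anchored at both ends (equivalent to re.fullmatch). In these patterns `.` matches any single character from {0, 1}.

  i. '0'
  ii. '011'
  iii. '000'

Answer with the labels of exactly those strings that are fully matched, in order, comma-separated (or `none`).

i

i → match
ii → no match
iii → no match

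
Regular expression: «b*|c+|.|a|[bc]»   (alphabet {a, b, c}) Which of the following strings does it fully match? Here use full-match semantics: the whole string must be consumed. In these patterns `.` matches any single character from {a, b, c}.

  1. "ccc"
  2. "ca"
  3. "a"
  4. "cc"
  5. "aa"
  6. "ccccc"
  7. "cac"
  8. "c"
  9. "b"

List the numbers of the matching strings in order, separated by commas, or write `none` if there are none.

1 → match
2 → no match
3 → match
4 → match
5 → no match
6 → match
7 → no match
8 → match
9 → match

1, 3, 4, 6, 8, 9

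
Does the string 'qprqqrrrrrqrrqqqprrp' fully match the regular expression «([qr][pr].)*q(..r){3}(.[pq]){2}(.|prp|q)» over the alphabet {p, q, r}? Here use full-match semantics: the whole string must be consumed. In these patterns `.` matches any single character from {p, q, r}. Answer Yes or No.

No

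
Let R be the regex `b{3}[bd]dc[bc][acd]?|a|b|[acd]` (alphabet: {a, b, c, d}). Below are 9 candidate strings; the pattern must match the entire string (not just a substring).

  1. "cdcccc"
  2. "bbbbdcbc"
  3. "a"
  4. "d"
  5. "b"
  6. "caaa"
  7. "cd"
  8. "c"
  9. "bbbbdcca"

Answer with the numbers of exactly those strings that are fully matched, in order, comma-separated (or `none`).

2, 3, 4, 5, 8, 9

1 → no match
2 → match
3 → match
4 → match
5 → match
6 → no match
7 → no match
8 → match
9 → match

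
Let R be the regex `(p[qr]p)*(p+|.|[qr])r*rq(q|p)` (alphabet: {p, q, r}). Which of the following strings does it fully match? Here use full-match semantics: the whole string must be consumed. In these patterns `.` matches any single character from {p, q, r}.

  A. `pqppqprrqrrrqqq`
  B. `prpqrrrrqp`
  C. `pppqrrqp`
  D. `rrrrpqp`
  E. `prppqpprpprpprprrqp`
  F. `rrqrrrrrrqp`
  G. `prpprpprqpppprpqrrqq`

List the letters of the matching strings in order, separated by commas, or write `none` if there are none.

A → no match
B → match
C → no match
D → no match
E → match
F → no match
G → no match

B, E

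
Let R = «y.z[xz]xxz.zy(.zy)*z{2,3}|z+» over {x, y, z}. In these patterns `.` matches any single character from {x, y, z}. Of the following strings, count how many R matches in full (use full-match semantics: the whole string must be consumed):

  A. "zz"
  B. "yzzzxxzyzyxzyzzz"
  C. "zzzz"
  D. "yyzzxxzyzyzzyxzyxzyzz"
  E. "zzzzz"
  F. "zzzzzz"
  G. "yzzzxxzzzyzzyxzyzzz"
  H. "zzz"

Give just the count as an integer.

A → match
B → match
C → match
D → match
E → match
F → match
G → match
H → match
Total matched: 8

8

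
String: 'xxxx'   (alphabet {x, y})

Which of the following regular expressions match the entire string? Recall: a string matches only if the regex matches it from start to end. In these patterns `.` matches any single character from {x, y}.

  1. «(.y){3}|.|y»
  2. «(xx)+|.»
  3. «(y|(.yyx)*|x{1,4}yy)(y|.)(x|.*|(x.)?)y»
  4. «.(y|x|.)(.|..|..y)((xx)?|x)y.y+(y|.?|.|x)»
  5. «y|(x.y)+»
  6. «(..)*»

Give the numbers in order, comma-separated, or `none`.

2, 6

1 → no match
2 → match
3 → no match — must end with 'y'
4 → no match
5 → no match — must end with 'y'
6 → match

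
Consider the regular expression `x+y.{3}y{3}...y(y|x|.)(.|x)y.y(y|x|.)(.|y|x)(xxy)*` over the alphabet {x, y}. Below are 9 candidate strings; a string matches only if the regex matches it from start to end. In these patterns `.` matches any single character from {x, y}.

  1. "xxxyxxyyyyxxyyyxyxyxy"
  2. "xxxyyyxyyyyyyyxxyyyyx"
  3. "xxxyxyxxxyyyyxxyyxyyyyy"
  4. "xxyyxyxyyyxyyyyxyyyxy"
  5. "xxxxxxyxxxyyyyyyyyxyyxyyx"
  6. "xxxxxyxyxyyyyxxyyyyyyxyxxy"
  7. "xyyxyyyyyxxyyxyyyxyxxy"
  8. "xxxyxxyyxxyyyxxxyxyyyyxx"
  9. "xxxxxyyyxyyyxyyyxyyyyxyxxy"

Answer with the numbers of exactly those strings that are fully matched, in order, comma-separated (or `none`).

1, 2, 6, 7, 9

1 → match
2 → match
3 → no match
4 → no match
5 → no match
6 → match
7 → match
8 → no match
9 → match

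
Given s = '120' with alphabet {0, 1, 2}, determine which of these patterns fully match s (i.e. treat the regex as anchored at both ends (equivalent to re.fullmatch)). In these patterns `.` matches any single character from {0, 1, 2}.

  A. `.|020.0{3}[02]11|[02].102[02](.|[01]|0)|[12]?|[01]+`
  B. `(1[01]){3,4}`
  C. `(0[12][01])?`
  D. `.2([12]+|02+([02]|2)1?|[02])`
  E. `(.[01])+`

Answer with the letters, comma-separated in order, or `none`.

A → no match
B → no match
C → no match
D → match
E → no match

D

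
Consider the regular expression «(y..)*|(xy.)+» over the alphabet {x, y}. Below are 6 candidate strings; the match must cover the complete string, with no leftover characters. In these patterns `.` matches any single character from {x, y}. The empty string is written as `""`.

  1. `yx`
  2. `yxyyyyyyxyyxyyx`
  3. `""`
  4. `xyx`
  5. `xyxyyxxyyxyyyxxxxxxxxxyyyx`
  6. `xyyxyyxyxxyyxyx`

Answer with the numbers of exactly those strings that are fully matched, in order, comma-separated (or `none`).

1. `yx` → no match
2 → match
3. `""` → match
4. `xyx` → match
5 → no match
6 → match

2, 3, 4, 6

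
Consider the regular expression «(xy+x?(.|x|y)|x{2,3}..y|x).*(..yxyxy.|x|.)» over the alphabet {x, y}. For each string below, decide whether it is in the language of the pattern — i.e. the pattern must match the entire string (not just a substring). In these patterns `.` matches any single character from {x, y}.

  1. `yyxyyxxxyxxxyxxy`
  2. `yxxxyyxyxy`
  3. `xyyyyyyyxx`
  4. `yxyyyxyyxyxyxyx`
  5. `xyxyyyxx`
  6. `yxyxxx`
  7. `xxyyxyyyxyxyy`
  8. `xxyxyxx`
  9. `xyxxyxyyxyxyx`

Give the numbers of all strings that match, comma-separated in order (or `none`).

1 → no match
2. `yxxxyyxyxy` → no match
3. `xyyyyyyyxx` → match
4 → no match
5. `xyxyyyxx` → match
6. `yxyxxx` → no match
7 → match
8. `xxyxyxx` → match
9 → match

3, 5, 7, 8, 9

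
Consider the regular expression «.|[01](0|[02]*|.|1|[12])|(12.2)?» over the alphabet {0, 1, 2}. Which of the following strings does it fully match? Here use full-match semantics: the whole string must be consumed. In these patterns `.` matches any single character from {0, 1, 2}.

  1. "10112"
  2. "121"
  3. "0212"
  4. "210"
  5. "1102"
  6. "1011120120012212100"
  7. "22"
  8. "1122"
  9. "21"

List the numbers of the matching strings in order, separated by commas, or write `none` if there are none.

1 → no match
2 → no match
3 → no match
4 → no match
5 → no match
6 → no match
7 → no match
8 → no match
9 → no match

none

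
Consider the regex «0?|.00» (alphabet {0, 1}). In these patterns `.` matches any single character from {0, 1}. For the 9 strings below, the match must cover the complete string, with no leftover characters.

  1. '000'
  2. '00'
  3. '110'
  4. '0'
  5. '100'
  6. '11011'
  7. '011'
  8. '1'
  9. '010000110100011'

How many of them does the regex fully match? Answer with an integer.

3

1 → match
2 → no match
3 → no match
4 → match
5 → match
6 → no match
7 → no match
8 → no match
9 → no match
Total matched: 3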